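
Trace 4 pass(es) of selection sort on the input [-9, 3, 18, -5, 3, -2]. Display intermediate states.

Pass 1: Select minimum -9 at index 0, swap -> [-9, 3, 18, -5, 3, -2]
Pass 2: Select minimum -5 at index 3, swap -> [-9, -5, 18, 3, 3, -2]
Pass 3: Select minimum -2 at index 5, swap -> [-9, -5, -2, 3, 3, 18]
Pass 4: Select minimum 3 at index 3, swap -> [-9, -5, -2, 3, 3, 18]


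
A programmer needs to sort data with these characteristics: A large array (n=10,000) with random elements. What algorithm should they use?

Best choice: Quicksort or Mergesort
Reason: Both have O(n log n) average case; quicksort has lower constant factors


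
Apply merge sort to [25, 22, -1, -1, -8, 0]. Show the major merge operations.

Divide and conquer:
  Merge [22] + [-1] -> [-1, 22]
  Merge [25] + [-1, 22] -> [-1, 22, 25]
  Merge [-8] + [0] -> [-8, 0]
  Merge [-1] + [-8, 0] -> [-8, -1, 0]
  Merge [-1, 22, 25] + [-8, -1, 0] -> [-8, -1, -1, 0, 22, 25]


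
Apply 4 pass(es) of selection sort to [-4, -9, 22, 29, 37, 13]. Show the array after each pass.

Pass 1: Select minimum -9 at index 1, swap -> [-9, -4, 22, 29, 37, 13]
Pass 2: Select minimum -4 at index 1, swap -> [-9, -4, 22, 29, 37, 13]
Pass 3: Select minimum 13 at index 5, swap -> [-9, -4, 13, 29, 37, 22]
Pass 4: Select minimum 22 at index 5, swap -> [-9, -4, 13, 22, 37, 29]


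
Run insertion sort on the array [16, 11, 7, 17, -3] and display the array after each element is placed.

First element 16 is already 'sorted'
Insert 11: shifted 1 elements -> [11, 16, 7, 17, -3]
Insert 7: shifted 2 elements -> [7, 11, 16, 17, -3]
Insert 17: shifted 0 elements -> [7, 11, 16, 17, -3]
Insert -3: shifted 4 elements -> [-3, 7, 11, 16, 17]


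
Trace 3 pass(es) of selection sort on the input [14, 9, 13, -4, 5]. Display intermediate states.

Pass 1: Select minimum -4 at index 3, swap -> [-4, 9, 13, 14, 5]
Pass 2: Select minimum 5 at index 4, swap -> [-4, 5, 13, 14, 9]
Pass 3: Select minimum 9 at index 4, swap -> [-4, 5, 9, 14, 13]


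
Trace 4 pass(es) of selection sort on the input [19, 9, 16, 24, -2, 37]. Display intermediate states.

Pass 1: Select minimum -2 at index 4, swap -> [-2, 9, 16, 24, 19, 37]
Pass 2: Select minimum 9 at index 1, swap -> [-2, 9, 16, 24, 19, 37]
Pass 3: Select minimum 16 at index 2, swap -> [-2, 9, 16, 24, 19, 37]
Pass 4: Select minimum 19 at index 4, swap -> [-2, 9, 16, 19, 24, 37]


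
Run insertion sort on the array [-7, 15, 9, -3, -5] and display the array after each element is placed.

First element -7 is already 'sorted'
Insert 15: shifted 0 elements -> [-7, 15, 9, -3, -5]
Insert 9: shifted 1 elements -> [-7, 9, 15, -3, -5]
Insert -3: shifted 2 elements -> [-7, -3, 9, 15, -5]
Insert -5: shifted 3 elements -> [-7, -5, -3, 9, 15]


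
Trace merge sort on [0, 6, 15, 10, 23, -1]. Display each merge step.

Divide and conquer:
  Merge [6] + [15] -> [6, 15]
  Merge [0] + [6, 15] -> [0, 6, 15]
  Merge [23] + [-1] -> [-1, 23]
  Merge [10] + [-1, 23] -> [-1, 10, 23]
  Merge [0, 6, 15] + [-1, 10, 23] -> [-1, 0, 6, 10, 15, 23]


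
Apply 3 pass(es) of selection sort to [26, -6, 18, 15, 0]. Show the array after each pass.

Pass 1: Select minimum -6 at index 1, swap -> [-6, 26, 18, 15, 0]
Pass 2: Select minimum 0 at index 4, swap -> [-6, 0, 18, 15, 26]
Pass 3: Select minimum 15 at index 3, swap -> [-6, 0, 15, 18, 26]


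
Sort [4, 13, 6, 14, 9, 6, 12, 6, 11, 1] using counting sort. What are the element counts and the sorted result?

Count array: [0, 1, 0, 0, 1, 0, 3, 0, 0, 1, 0, 1, 1, 1, 1]
(count[i] = number of elements equal to i)
Cumulative count: [0, 1, 1, 1, 2, 2, 5, 5, 5, 6, 6, 7, 8, 9, 10]
Sorted: [1, 4, 6, 6, 6, 9, 11, 12, 13, 14]


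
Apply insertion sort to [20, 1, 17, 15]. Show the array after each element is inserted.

First element 20 is already 'sorted'
Insert 1: shifted 1 elements -> [1, 20, 17, 15]
Insert 17: shifted 1 elements -> [1, 17, 20, 15]
Insert 15: shifted 2 elements -> [1, 15, 17, 20]


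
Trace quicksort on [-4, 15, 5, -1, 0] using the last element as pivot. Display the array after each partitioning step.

Partition 1: pivot=0 at index 2 -> [-4, -1, 0, 15, 5]
Partition 2: pivot=-1 at index 1 -> [-4, -1, 0, 15, 5]
Partition 3: pivot=5 at index 3 -> [-4, -1, 0, 5, 15]


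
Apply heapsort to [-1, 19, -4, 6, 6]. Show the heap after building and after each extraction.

Build heap: [19, 6, -4, -1, 6]
Extract 19: [6, 6, -4, -1, 19]
Extract 6: [6, -1, -4, 6, 19]
Extract 6: [-1, -4, 6, 6, 19]
Extract -1: [-4, -1, 6, 6, 19]


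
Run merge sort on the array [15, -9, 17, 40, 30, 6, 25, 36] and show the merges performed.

Divide and conquer:
  Merge [15] + [-9] -> [-9, 15]
  Merge [17] + [40] -> [17, 40]
  Merge [-9, 15] + [17, 40] -> [-9, 15, 17, 40]
  Merge [30] + [6] -> [6, 30]
  Merge [25] + [36] -> [25, 36]
  Merge [6, 30] + [25, 36] -> [6, 25, 30, 36]
  Merge [-9, 15, 17, 40] + [6, 25, 30, 36] -> [-9, 6, 15, 17, 25, 30, 36, 40]


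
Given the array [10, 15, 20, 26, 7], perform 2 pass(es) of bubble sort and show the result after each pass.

After pass 1: [10, 15, 20, 7, 26] (1 swaps)
After pass 2: [10, 15, 7, 20, 26] (1 swaps)
Total swaps: 2


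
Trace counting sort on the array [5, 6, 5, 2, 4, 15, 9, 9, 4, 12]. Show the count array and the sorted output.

Count array: [0, 0, 1, 0, 2, 2, 1, 0, 0, 2, 0, 0, 1, 0, 0, 1]
(count[i] = number of elements equal to i)
Cumulative count: [0, 0, 1, 1, 3, 5, 6, 6, 6, 8, 8, 8, 9, 9, 9, 10]
Sorted: [2, 4, 4, 5, 5, 6, 9, 9, 12, 15]


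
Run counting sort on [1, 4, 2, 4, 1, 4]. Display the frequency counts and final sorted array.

Count array: [0, 2, 1, 0, 3]
(count[i] = number of elements equal to i)
Cumulative count: [0, 2, 3, 3, 6]
Sorted: [1, 1, 2, 4, 4, 4]


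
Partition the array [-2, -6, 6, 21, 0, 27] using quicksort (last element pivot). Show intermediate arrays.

Partition 1: pivot=27 at index 5 -> [-2, -6, 6, 21, 0, 27]
Partition 2: pivot=0 at index 2 -> [-2, -6, 0, 21, 6, 27]
Partition 3: pivot=-6 at index 0 -> [-6, -2, 0, 21, 6, 27]
Partition 4: pivot=6 at index 3 -> [-6, -2, 0, 6, 21, 27]


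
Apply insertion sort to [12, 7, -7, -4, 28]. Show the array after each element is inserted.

First element 12 is already 'sorted'
Insert 7: shifted 1 elements -> [7, 12, -7, -4, 28]
Insert -7: shifted 2 elements -> [-7, 7, 12, -4, 28]
Insert -4: shifted 2 elements -> [-7, -4, 7, 12, 28]
Insert 28: shifted 0 elements -> [-7, -4, 7, 12, 28]


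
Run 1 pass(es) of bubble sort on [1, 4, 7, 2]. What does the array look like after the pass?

After pass 1: [1, 4, 2, 7] (1 swaps)
Total swaps: 1


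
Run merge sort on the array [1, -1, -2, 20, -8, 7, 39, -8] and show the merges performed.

Divide and conquer:
  Merge [1] + [-1] -> [-1, 1]
  Merge [-2] + [20] -> [-2, 20]
  Merge [-1, 1] + [-2, 20] -> [-2, -1, 1, 20]
  Merge [-8] + [7] -> [-8, 7]
  Merge [39] + [-8] -> [-8, 39]
  Merge [-8, 7] + [-8, 39] -> [-8, -8, 7, 39]
  Merge [-2, -1, 1, 20] + [-8, -8, 7, 39] -> [-8, -8, -2, -1, 1, 7, 20, 39]


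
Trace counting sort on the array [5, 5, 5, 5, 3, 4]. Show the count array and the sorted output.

Count array: [0, 0, 0, 1, 1, 4]
(count[i] = number of elements equal to i)
Cumulative count: [0, 0, 0, 1, 2, 6]
Sorted: [3, 4, 5, 5, 5, 5]


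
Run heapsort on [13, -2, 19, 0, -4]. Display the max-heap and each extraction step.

Build heap: [19, 0, 13, -2, -4]
Extract 19: [13, 0, -4, -2, 19]
Extract 13: [0, -2, -4, 13, 19]
Extract 0: [-2, -4, 0, 13, 19]
Extract -2: [-4, -2, 0, 13, 19]


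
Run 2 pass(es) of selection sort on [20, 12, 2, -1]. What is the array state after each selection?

Pass 1: Select minimum -1 at index 3, swap -> [-1, 12, 2, 20]
Pass 2: Select minimum 2 at index 2, swap -> [-1, 2, 12, 20]


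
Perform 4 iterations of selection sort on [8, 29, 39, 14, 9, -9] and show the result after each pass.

Pass 1: Select minimum -9 at index 5, swap -> [-9, 29, 39, 14, 9, 8]
Pass 2: Select minimum 8 at index 5, swap -> [-9, 8, 39, 14, 9, 29]
Pass 3: Select minimum 9 at index 4, swap -> [-9, 8, 9, 14, 39, 29]
Pass 4: Select minimum 14 at index 3, swap -> [-9, 8, 9, 14, 39, 29]


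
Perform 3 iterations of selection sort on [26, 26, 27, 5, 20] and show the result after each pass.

Pass 1: Select minimum 5 at index 3, swap -> [5, 26, 27, 26, 20]
Pass 2: Select minimum 20 at index 4, swap -> [5, 20, 27, 26, 26]
Pass 3: Select minimum 26 at index 3, swap -> [5, 20, 26, 27, 26]


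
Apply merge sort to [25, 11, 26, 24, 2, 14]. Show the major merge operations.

Divide and conquer:
  Merge [11] + [26] -> [11, 26]
  Merge [25] + [11, 26] -> [11, 25, 26]
  Merge [2] + [14] -> [2, 14]
  Merge [24] + [2, 14] -> [2, 14, 24]
  Merge [11, 25, 26] + [2, 14, 24] -> [2, 11, 14, 24, 25, 26]


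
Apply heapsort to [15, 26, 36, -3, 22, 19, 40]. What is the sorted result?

Build heap: [40, 26, 36, -3, 22, 19, 15]
Extract 40: [36, 26, 19, -3, 22, 15, 40]
Extract 36: [26, 22, 19, -3, 15, 36, 40]
Extract 26: [22, 15, 19, -3, 26, 36, 40]
Extract 22: [19, 15, -3, 22, 26, 36, 40]
Extract 19: [15, -3, 19, 22, 26, 36, 40]
Extract 15: [-3, 15, 19, 22, 26, 36, 40]


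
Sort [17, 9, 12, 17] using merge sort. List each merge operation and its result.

Divide and conquer:
  Merge [17] + [9] -> [9, 17]
  Merge [12] + [17] -> [12, 17]
  Merge [9, 17] + [12, 17] -> [9, 12, 17, 17]


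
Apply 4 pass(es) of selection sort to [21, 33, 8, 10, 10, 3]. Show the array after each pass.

Pass 1: Select minimum 3 at index 5, swap -> [3, 33, 8, 10, 10, 21]
Pass 2: Select minimum 8 at index 2, swap -> [3, 8, 33, 10, 10, 21]
Pass 3: Select minimum 10 at index 3, swap -> [3, 8, 10, 33, 10, 21]
Pass 4: Select minimum 10 at index 4, swap -> [3, 8, 10, 10, 33, 21]


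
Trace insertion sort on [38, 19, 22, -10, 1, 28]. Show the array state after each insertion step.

First element 38 is already 'sorted'
Insert 19: shifted 1 elements -> [19, 38, 22, -10, 1, 28]
Insert 22: shifted 1 elements -> [19, 22, 38, -10, 1, 28]
Insert -10: shifted 3 elements -> [-10, 19, 22, 38, 1, 28]
Insert 1: shifted 3 elements -> [-10, 1, 19, 22, 38, 28]
Insert 28: shifted 1 elements -> [-10, 1, 19, 22, 28, 38]


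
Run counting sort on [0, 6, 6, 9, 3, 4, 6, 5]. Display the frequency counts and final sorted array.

Count array: [1, 0, 0, 1, 1, 1, 3, 0, 0, 1]
(count[i] = number of elements equal to i)
Cumulative count: [1, 1, 1, 2, 3, 4, 7, 7, 7, 8]
Sorted: [0, 3, 4, 5, 6, 6, 6, 9]


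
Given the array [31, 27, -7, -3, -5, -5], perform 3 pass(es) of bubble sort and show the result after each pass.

After pass 1: [27, -7, -3, -5, -5, 31] (5 swaps)
After pass 2: [-7, -3, -5, -5, 27, 31] (4 swaps)
After pass 3: [-7, -5, -5, -3, 27, 31] (2 swaps)
Total swaps: 11


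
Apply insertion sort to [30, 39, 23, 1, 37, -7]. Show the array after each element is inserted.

First element 30 is already 'sorted'
Insert 39: shifted 0 elements -> [30, 39, 23, 1, 37, -7]
Insert 23: shifted 2 elements -> [23, 30, 39, 1, 37, -7]
Insert 1: shifted 3 elements -> [1, 23, 30, 39, 37, -7]
Insert 37: shifted 1 elements -> [1, 23, 30, 37, 39, -7]
Insert -7: shifted 5 elements -> [-7, 1, 23, 30, 37, 39]


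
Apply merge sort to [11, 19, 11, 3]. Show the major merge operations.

Divide and conquer:
  Merge [11] + [19] -> [11, 19]
  Merge [11] + [3] -> [3, 11]
  Merge [11, 19] + [3, 11] -> [3, 11, 11, 19]


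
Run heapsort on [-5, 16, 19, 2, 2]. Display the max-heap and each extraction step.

Build heap: [19, 16, -5, 2, 2]
Extract 19: [16, 2, -5, 2, 19]
Extract 16: [2, 2, -5, 16, 19]
Extract 2: [2, -5, 2, 16, 19]
Extract 2: [-5, 2, 2, 16, 19]


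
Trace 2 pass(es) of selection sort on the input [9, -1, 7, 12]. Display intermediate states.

Pass 1: Select minimum -1 at index 1, swap -> [-1, 9, 7, 12]
Pass 2: Select minimum 7 at index 2, swap -> [-1, 7, 9, 12]


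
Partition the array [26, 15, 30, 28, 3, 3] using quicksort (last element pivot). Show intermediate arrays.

Partition 1: pivot=3 at index 1 -> [3, 3, 30, 28, 26, 15]
Partition 2: pivot=15 at index 2 -> [3, 3, 15, 28, 26, 30]
Partition 3: pivot=30 at index 5 -> [3, 3, 15, 28, 26, 30]
Partition 4: pivot=26 at index 3 -> [3, 3, 15, 26, 28, 30]


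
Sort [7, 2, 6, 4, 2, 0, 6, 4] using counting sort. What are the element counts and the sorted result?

Count array: [1, 0, 2, 0, 2, 0, 2, 1]
(count[i] = number of elements equal to i)
Cumulative count: [1, 1, 3, 3, 5, 5, 7, 8]
Sorted: [0, 2, 2, 4, 4, 6, 6, 7]


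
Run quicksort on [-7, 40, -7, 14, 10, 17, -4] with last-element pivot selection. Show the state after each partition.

Partition 1: pivot=-4 at index 2 -> [-7, -7, -4, 14, 10, 17, 40]
Partition 2: pivot=-7 at index 1 -> [-7, -7, -4, 14, 10, 17, 40]
Partition 3: pivot=40 at index 6 -> [-7, -7, -4, 14, 10, 17, 40]
Partition 4: pivot=17 at index 5 -> [-7, -7, -4, 14, 10, 17, 40]
Partition 5: pivot=10 at index 3 -> [-7, -7, -4, 10, 14, 17, 40]


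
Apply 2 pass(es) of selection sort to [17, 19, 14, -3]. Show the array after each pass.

Pass 1: Select minimum -3 at index 3, swap -> [-3, 19, 14, 17]
Pass 2: Select minimum 14 at index 2, swap -> [-3, 14, 19, 17]


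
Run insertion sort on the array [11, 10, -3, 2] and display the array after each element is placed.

First element 11 is already 'sorted'
Insert 10: shifted 1 elements -> [10, 11, -3, 2]
Insert -3: shifted 2 elements -> [-3, 10, 11, 2]
Insert 2: shifted 2 elements -> [-3, 2, 10, 11]


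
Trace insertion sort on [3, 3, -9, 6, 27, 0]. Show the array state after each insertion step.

First element 3 is already 'sorted'
Insert 3: shifted 0 elements -> [3, 3, -9, 6, 27, 0]
Insert -9: shifted 2 elements -> [-9, 3, 3, 6, 27, 0]
Insert 6: shifted 0 elements -> [-9, 3, 3, 6, 27, 0]
Insert 27: shifted 0 elements -> [-9, 3, 3, 6, 27, 0]
Insert 0: shifted 4 elements -> [-9, 0, 3, 3, 6, 27]


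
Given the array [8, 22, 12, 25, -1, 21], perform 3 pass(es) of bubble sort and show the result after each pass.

After pass 1: [8, 12, 22, -1, 21, 25] (3 swaps)
After pass 2: [8, 12, -1, 21, 22, 25] (2 swaps)
After pass 3: [8, -1, 12, 21, 22, 25] (1 swaps)
Total swaps: 6


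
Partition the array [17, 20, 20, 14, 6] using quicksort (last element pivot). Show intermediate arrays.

Partition 1: pivot=6 at index 0 -> [6, 20, 20, 14, 17]
Partition 2: pivot=17 at index 2 -> [6, 14, 17, 20, 20]
Partition 3: pivot=20 at index 4 -> [6, 14, 17, 20, 20]


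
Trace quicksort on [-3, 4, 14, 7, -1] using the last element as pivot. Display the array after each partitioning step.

Partition 1: pivot=-1 at index 1 -> [-3, -1, 14, 7, 4]
Partition 2: pivot=4 at index 2 -> [-3, -1, 4, 7, 14]
Partition 3: pivot=14 at index 4 -> [-3, -1, 4, 7, 14]


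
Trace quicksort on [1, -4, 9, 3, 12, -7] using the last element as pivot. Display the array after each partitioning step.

Partition 1: pivot=-7 at index 0 -> [-7, -4, 9, 3, 12, 1]
Partition 2: pivot=1 at index 2 -> [-7, -4, 1, 3, 12, 9]
Partition 3: pivot=9 at index 4 -> [-7, -4, 1, 3, 9, 12]


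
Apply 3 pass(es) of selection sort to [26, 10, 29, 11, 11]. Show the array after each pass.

Pass 1: Select minimum 10 at index 1, swap -> [10, 26, 29, 11, 11]
Pass 2: Select minimum 11 at index 3, swap -> [10, 11, 29, 26, 11]
Pass 3: Select minimum 11 at index 4, swap -> [10, 11, 11, 26, 29]


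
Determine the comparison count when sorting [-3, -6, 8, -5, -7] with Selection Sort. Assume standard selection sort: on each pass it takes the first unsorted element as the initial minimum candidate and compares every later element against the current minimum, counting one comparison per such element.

Pass 1: scan indices 1..4 for the minimum = 4 comparison(s); min is -7, place at index 0 -> [-7, -6, 8, -5, -3]
Pass 2: scan indices 2..4 for the minimum = 3 comparison(s); min is -6, place at index 1 -> [-7, -6, 8, -5, -3]
Pass 3: scan indices 3..4 for the minimum = 2 comparison(s); min is -5, place at index 2 -> [-7, -6, -5, 8, -3]
Pass 4: scan indices 4..4 for the minimum = 1 comparison(s); min is -3, place at index 3 -> [-7, -6, -5, -3, 8]
Selection sort always scans the whole unsorted suffix, so the count is (n-1) + (n-2) + ... + 1 = n(n-1)/2 = 5*4/2 = 10 regardless of the input order.
Total comparisons: 4 + 3 + 2 + 1 = 10


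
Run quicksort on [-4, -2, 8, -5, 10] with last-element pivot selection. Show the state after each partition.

Partition 1: pivot=10 at index 4 -> [-4, -2, 8, -5, 10]
Partition 2: pivot=-5 at index 0 -> [-5, -2, 8, -4, 10]
Partition 3: pivot=-4 at index 1 -> [-5, -4, 8, -2, 10]
Partition 4: pivot=-2 at index 2 -> [-5, -4, -2, 8, 10]


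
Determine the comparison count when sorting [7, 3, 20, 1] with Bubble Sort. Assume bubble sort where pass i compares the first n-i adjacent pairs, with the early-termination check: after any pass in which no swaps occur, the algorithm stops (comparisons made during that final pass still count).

Pass 1: compare adjacent pairs (0,1)..(2,3) = 3 comparison(s), 2 swap(s) -> [3, 7, 1, 20]
Pass 2: compare adjacent pairs (0,1)..(1,2) = 2 comparison(s), 1 swap(s) -> [3, 1, 7, 20]
Pass 3: compare adjacent pairs (0,1)..(0,1) = 1 comparison(s), 1 swap(s) -> [1, 3, 7, 20]
Every pass made at least one swap, so all n-1 passes run.
Total comparisons: 3 + 2 + 1 = 6


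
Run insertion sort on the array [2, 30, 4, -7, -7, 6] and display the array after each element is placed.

First element 2 is already 'sorted'
Insert 30: shifted 0 elements -> [2, 30, 4, -7, -7, 6]
Insert 4: shifted 1 elements -> [2, 4, 30, -7, -7, 6]
Insert -7: shifted 3 elements -> [-7, 2, 4, 30, -7, 6]
Insert -7: shifted 3 elements -> [-7, -7, 2, 4, 30, 6]
Insert 6: shifted 1 elements -> [-7, -7, 2, 4, 6, 30]


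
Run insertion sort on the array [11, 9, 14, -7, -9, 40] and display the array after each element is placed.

First element 11 is already 'sorted'
Insert 9: shifted 1 elements -> [9, 11, 14, -7, -9, 40]
Insert 14: shifted 0 elements -> [9, 11, 14, -7, -9, 40]
Insert -7: shifted 3 elements -> [-7, 9, 11, 14, -9, 40]
Insert -9: shifted 4 elements -> [-9, -7, 9, 11, 14, 40]
Insert 40: shifted 0 elements -> [-9, -7, 9, 11, 14, 40]


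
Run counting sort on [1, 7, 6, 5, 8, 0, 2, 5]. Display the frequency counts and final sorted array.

Count array: [1, 1, 1, 0, 0, 2, 1, 1, 1]
(count[i] = number of elements equal to i)
Cumulative count: [1, 2, 3, 3, 3, 5, 6, 7, 8]
Sorted: [0, 1, 2, 5, 5, 6, 7, 8]


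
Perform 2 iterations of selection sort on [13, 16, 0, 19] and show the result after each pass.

Pass 1: Select minimum 0 at index 2, swap -> [0, 16, 13, 19]
Pass 2: Select minimum 13 at index 2, swap -> [0, 13, 16, 19]


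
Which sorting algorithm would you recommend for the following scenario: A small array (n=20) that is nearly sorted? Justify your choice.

Best choice: Insertion sort
Reason: Insertion sort is O(n) for nearly sorted arrays and has low overhead


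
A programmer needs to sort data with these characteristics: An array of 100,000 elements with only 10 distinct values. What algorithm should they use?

Best choice: 3-way quicksort or Counting sort
Reason: 3-way (Dutch national flag) partitioning groups every copy of the pivot together, so with only d=10 distinct keys quicksort finishes in O(n log d) expected time, which is effectively linear; counting sort runs in O(n + k) where k is the size of the key range (not the number of distinct values), so it is linear when the 10 values are integers drawn from a small known range


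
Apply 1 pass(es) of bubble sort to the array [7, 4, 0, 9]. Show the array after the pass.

After pass 1: [4, 0, 7, 9] (2 swaps)
Total swaps: 2


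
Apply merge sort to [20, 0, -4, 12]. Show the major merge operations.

Divide and conquer:
  Merge [20] + [0] -> [0, 20]
  Merge [-4] + [12] -> [-4, 12]
  Merge [0, 20] + [-4, 12] -> [-4, 0, 12, 20]


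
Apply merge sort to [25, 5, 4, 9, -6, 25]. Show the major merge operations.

Divide and conquer:
  Merge [5] + [4] -> [4, 5]
  Merge [25] + [4, 5] -> [4, 5, 25]
  Merge [-6] + [25] -> [-6, 25]
  Merge [9] + [-6, 25] -> [-6, 9, 25]
  Merge [4, 5, 25] + [-6, 9, 25] -> [-6, 4, 5, 9, 25, 25]


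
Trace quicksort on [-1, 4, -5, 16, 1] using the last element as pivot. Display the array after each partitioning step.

Partition 1: pivot=1 at index 2 -> [-1, -5, 1, 16, 4]
Partition 2: pivot=-5 at index 0 -> [-5, -1, 1, 16, 4]
Partition 3: pivot=4 at index 3 -> [-5, -1, 1, 4, 16]


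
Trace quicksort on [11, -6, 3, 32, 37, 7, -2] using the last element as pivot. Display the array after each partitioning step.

Partition 1: pivot=-2 at index 1 -> [-6, -2, 3, 32, 37, 7, 11]
Partition 2: pivot=11 at index 4 -> [-6, -2, 3, 7, 11, 32, 37]
Partition 3: pivot=7 at index 3 -> [-6, -2, 3, 7, 11, 32, 37]
Partition 4: pivot=37 at index 6 -> [-6, -2, 3, 7, 11, 32, 37]


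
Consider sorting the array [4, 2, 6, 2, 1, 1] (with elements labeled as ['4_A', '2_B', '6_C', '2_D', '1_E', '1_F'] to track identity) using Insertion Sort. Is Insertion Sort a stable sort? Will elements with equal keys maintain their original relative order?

Trace Insertion Sort on the labeled array (the key is the number; the letter only tracks identity):
  Insert 2_B at index 0: [2_B, 4_A, 6_C, 2_D, 1_E, 1_F]
  Insert 6_C at index 2: [2_B, 4_A, 6_C, 2_D, 1_E, 1_F]
  Insert 2_D at index 1: [2_B, 2_D, 4_A, 6_C, 1_E, 1_F]
  Insert 1_E at index 0: [1_E, 2_B, 2_D, 4_A, 6_C, 1_F]
  Insert 1_F at index 1: [1_E, 1_F, 2_B, 2_D, 4_A, 6_C]
Final order: [1_E, 1_F, 2_B, 2_D, 4_A, 6_C]
Equal keys:
  value 1: originally 1_E, 1_F; after sorting 1_E, 1_F -> order preserved
  value 2: originally 2_B, 2_D; after sorting 2_B, 2_D -> order preserved
All equal keys kept their original relative order. Insertion Sort is stable: elements are shifted only while they are strictly greater than the key, so a key is inserted after any equal elements already placed.
Answer: Stable


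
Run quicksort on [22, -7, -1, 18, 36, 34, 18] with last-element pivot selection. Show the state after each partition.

Partition 1: pivot=18 at index 3 -> [-7, -1, 18, 18, 36, 34, 22]
Partition 2: pivot=18 at index 2 -> [-7, -1, 18, 18, 36, 34, 22]
Partition 3: pivot=-1 at index 1 -> [-7, -1, 18, 18, 36, 34, 22]
Partition 4: pivot=22 at index 4 -> [-7, -1, 18, 18, 22, 34, 36]
Partition 5: pivot=36 at index 6 -> [-7, -1, 18, 18, 22, 34, 36]


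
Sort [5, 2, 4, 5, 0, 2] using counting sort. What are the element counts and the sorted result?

Count array: [1, 0, 2, 0, 1, 2]
(count[i] = number of elements equal to i)
Cumulative count: [1, 1, 3, 3, 4, 6]
Sorted: [0, 2, 2, 4, 5, 5]


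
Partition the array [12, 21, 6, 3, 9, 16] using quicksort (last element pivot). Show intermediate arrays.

Partition 1: pivot=16 at index 4 -> [12, 6, 3, 9, 16, 21]
Partition 2: pivot=9 at index 2 -> [6, 3, 9, 12, 16, 21]
Partition 3: pivot=3 at index 0 -> [3, 6, 9, 12, 16, 21]


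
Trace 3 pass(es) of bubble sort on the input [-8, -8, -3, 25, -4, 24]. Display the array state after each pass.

After pass 1: [-8, -8, -3, -4, 24, 25] (2 swaps)
After pass 2: [-8, -8, -4, -3, 24, 25] (1 swaps)
After pass 3: [-8, -8, -4, -3, 24, 25] (0 swaps)
Total swaps: 3


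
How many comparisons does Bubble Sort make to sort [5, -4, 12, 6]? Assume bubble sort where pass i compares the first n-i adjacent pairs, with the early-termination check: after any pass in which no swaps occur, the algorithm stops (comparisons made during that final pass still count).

Pass 1: compare adjacent pairs (0,1)..(2,3) = 3 comparison(s), 2 swap(s) -> [-4, 5, 6, 12]
Pass 2: compare adjacent pairs (0,1)..(1,2) = 2 comparison(s), 0 swap(s) -> [-4, 5, 6, 12]
No swaps in this pass, so bubble sort stops here.
Total comparisons: 3 + 2 = 5


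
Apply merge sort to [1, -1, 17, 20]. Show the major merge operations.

Divide and conquer:
  Merge [1] + [-1] -> [-1, 1]
  Merge [17] + [20] -> [17, 20]
  Merge [-1, 1] + [17, 20] -> [-1, 1, 17, 20]


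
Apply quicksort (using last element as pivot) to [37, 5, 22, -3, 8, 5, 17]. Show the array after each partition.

Partition 1: pivot=17 at index 4 -> [5, -3, 8, 5, 17, 37, 22]
Partition 2: pivot=5 at index 2 -> [5, -3, 5, 8, 17, 37, 22]
Partition 3: pivot=-3 at index 0 -> [-3, 5, 5, 8, 17, 37, 22]
Partition 4: pivot=22 at index 5 -> [-3, 5, 5, 8, 17, 22, 37]


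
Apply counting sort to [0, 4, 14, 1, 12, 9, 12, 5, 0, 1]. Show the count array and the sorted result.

Count array: [2, 2, 0, 0, 1, 1, 0, 0, 0, 1, 0, 0, 2, 0, 1]
(count[i] = number of elements equal to i)
Cumulative count: [2, 4, 4, 4, 5, 6, 6, 6, 6, 7, 7, 7, 9, 9, 10]
Sorted: [0, 0, 1, 1, 4, 5, 9, 12, 12, 14]


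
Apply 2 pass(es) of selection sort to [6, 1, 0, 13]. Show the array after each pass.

Pass 1: Select minimum 0 at index 2, swap -> [0, 1, 6, 13]
Pass 2: Select minimum 1 at index 1, swap -> [0, 1, 6, 13]


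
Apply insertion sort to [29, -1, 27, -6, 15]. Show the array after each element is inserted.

First element 29 is already 'sorted'
Insert -1: shifted 1 elements -> [-1, 29, 27, -6, 15]
Insert 27: shifted 1 elements -> [-1, 27, 29, -6, 15]
Insert -6: shifted 3 elements -> [-6, -1, 27, 29, 15]
Insert 15: shifted 2 elements -> [-6, -1, 15, 27, 29]


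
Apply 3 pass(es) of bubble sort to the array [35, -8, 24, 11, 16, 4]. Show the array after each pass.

After pass 1: [-8, 24, 11, 16, 4, 35] (5 swaps)
After pass 2: [-8, 11, 16, 4, 24, 35] (3 swaps)
After pass 3: [-8, 11, 4, 16, 24, 35] (1 swaps)
Total swaps: 9


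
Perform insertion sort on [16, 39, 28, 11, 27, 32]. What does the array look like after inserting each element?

First element 16 is already 'sorted'
Insert 39: shifted 0 elements -> [16, 39, 28, 11, 27, 32]
Insert 28: shifted 1 elements -> [16, 28, 39, 11, 27, 32]
Insert 11: shifted 3 elements -> [11, 16, 28, 39, 27, 32]
Insert 27: shifted 2 elements -> [11, 16, 27, 28, 39, 32]
Insert 32: shifted 1 elements -> [11, 16, 27, 28, 32, 39]


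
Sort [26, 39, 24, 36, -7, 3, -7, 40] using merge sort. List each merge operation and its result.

Divide and conquer:
  Merge [26] + [39] -> [26, 39]
  Merge [24] + [36] -> [24, 36]
  Merge [26, 39] + [24, 36] -> [24, 26, 36, 39]
  Merge [-7] + [3] -> [-7, 3]
  Merge [-7] + [40] -> [-7, 40]
  Merge [-7, 3] + [-7, 40] -> [-7, -7, 3, 40]
  Merge [24, 26, 36, 39] + [-7, -7, 3, 40] -> [-7, -7, 3, 24, 26, 36, 39, 40]


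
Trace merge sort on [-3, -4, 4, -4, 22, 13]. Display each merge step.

Divide and conquer:
  Merge [-4] + [4] -> [-4, 4]
  Merge [-3] + [-4, 4] -> [-4, -3, 4]
  Merge [22] + [13] -> [13, 22]
  Merge [-4] + [13, 22] -> [-4, 13, 22]
  Merge [-4, -3, 4] + [-4, 13, 22] -> [-4, -4, -3, 4, 13, 22]


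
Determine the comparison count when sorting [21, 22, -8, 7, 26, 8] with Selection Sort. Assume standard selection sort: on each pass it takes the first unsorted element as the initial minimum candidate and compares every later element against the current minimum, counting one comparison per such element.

Pass 1: scan indices 1..5 for the minimum = 5 comparison(s); min is -8, place at index 0 -> [-8, 22, 21, 7, 26, 8]
Pass 2: scan indices 2..5 for the minimum = 4 comparison(s); min is 7, place at index 1 -> [-8, 7, 21, 22, 26, 8]
Pass 3: scan indices 3..5 for the minimum = 3 comparison(s); min is 8, place at index 2 -> [-8, 7, 8, 22, 26, 21]
Pass 4: scan indices 4..5 for the minimum = 2 comparison(s); min is 21, place at index 3 -> [-8, 7, 8, 21, 26, 22]
Pass 5: scan indices 5..5 for the minimum = 1 comparison(s); min is 22, place at index 4 -> [-8, 7, 8, 21, 22, 26]
Selection sort always scans the whole unsorted suffix, so the count is (n-1) + (n-2) + ... + 1 = n(n-1)/2 = 6*5/2 = 15 regardless of the input order.
Total comparisons: 5 + 4 + 3 + 2 + 1 = 15


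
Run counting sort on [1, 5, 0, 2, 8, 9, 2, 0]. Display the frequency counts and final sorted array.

Count array: [2, 1, 2, 0, 0, 1, 0, 0, 1, 1]
(count[i] = number of elements equal to i)
Cumulative count: [2, 3, 5, 5, 5, 6, 6, 6, 7, 8]
Sorted: [0, 0, 1, 2, 2, 5, 8, 9]


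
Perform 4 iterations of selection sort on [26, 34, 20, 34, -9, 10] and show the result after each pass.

Pass 1: Select minimum -9 at index 4, swap -> [-9, 34, 20, 34, 26, 10]
Pass 2: Select minimum 10 at index 5, swap -> [-9, 10, 20, 34, 26, 34]
Pass 3: Select minimum 20 at index 2, swap -> [-9, 10, 20, 34, 26, 34]
Pass 4: Select minimum 26 at index 4, swap -> [-9, 10, 20, 26, 34, 34]


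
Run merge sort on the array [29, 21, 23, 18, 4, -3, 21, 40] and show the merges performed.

Divide and conquer:
  Merge [29] + [21] -> [21, 29]
  Merge [23] + [18] -> [18, 23]
  Merge [21, 29] + [18, 23] -> [18, 21, 23, 29]
  Merge [4] + [-3] -> [-3, 4]
  Merge [21] + [40] -> [21, 40]
  Merge [-3, 4] + [21, 40] -> [-3, 4, 21, 40]
  Merge [18, 21, 23, 29] + [-3, 4, 21, 40] -> [-3, 4, 18, 21, 21, 23, 29, 40]


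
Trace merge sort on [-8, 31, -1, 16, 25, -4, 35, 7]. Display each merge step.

Divide and conquer:
  Merge [-8] + [31] -> [-8, 31]
  Merge [-1] + [16] -> [-1, 16]
  Merge [-8, 31] + [-1, 16] -> [-8, -1, 16, 31]
  Merge [25] + [-4] -> [-4, 25]
  Merge [35] + [7] -> [7, 35]
  Merge [-4, 25] + [7, 35] -> [-4, 7, 25, 35]
  Merge [-8, -1, 16, 31] + [-4, 7, 25, 35] -> [-8, -4, -1, 7, 16, 25, 31, 35]


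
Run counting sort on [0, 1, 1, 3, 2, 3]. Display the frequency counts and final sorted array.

Count array: [1, 2, 1, 2]
(count[i] = number of elements equal to i)
Cumulative count: [1, 3, 4, 6]
Sorted: [0, 1, 1, 2, 3, 3]


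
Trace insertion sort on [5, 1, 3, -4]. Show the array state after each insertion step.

First element 5 is already 'sorted'
Insert 1: shifted 1 elements -> [1, 5, 3, -4]
Insert 3: shifted 1 elements -> [1, 3, 5, -4]
Insert -4: shifted 3 elements -> [-4, 1, 3, 5]


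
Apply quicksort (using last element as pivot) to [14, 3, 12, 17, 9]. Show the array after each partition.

Partition 1: pivot=9 at index 1 -> [3, 9, 12, 17, 14]
Partition 2: pivot=14 at index 3 -> [3, 9, 12, 14, 17]


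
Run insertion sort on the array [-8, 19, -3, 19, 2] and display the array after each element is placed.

First element -8 is already 'sorted'
Insert 19: shifted 0 elements -> [-8, 19, -3, 19, 2]
Insert -3: shifted 1 elements -> [-8, -3, 19, 19, 2]
Insert 19: shifted 0 elements -> [-8, -3, 19, 19, 2]
Insert 2: shifted 2 elements -> [-8, -3, 2, 19, 19]


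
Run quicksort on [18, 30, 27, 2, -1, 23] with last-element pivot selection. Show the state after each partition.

Partition 1: pivot=23 at index 3 -> [18, 2, -1, 23, 27, 30]
Partition 2: pivot=-1 at index 0 -> [-1, 2, 18, 23, 27, 30]
Partition 3: pivot=18 at index 2 -> [-1, 2, 18, 23, 27, 30]
Partition 4: pivot=30 at index 5 -> [-1, 2, 18, 23, 27, 30]


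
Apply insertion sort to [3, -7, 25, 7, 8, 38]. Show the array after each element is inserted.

First element 3 is already 'sorted'
Insert -7: shifted 1 elements -> [-7, 3, 25, 7, 8, 38]
Insert 25: shifted 0 elements -> [-7, 3, 25, 7, 8, 38]
Insert 7: shifted 1 elements -> [-7, 3, 7, 25, 8, 38]
Insert 8: shifted 1 elements -> [-7, 3, 7, 8, 25, 38]
Insert 38: shifted 0 elements -> [-7, 3, 7, 8, 25, 38]


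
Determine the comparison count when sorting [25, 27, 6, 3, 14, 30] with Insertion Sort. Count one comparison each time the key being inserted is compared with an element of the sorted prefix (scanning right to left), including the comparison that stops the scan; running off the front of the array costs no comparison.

Insert 27: 25 <= 27 (stop) = 1 comparison(s) -> [25, 27, 6, 3, 14, 30]
Insert 6: 27 > 6 (shift), 25 > 6 (shift), reached front = 2 comparison(s) -> [6, 25, 27, 3, 14, 30]
Insert 3: 27 > 3 (shift), 25 > 3 (shift), 6 > 3 (shift), reached front = 3 comparison(s) -> [3, 6, 25, 27, 14, 30]
Insert 14: 27 > 14 (shift), 25 > 14 (shift), 6 <= 14 (stop) = 3 comparison(s) -> [3, 6, 14, 25, 27, 30]
Insert 30: 27 <= 30 (stop) = 1 comparison(s) -> [3, 6, 14, 25, 27, 30]
Total comparisons: 1 + 2 + 3 + 3 + 1 = 10


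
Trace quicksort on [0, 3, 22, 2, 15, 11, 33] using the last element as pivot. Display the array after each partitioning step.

Partition 1: pivot=33 at index 6 -> [0, 3, 22, 2, 15, 11, 33]
Partition 2: pivot=11 at index 3 -> [0, 3, 2, 11, 15, 22, 33]
Partition 3: pivot=2 at index 1 -> [0, 2, 3, 11, 15, 22, 33]
Partition 4: pivot=22 at index 5 -> [0, 2, 3, 11, 15, 22, 33]


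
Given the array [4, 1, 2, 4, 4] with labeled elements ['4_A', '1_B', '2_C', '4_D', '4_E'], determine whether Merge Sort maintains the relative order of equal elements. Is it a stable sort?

Trace Merge Sort on the labeled array (the key is the number; the letter only tracks identity):
  Merge [4_A] + [1_B] -> [1_B, 4_A]
  Merge [4_D] + [4_E] -> [4_D, 4_E]
  Merge [2_C] + [4_D, 4_E] -> [2_C, 4_D, 4_E]
  Merge [1_B, 4_A] + [2_C, 4_D, 4_E] -> [1_B, 2_C, 4_A, 4_D, 4_E]
Final order: [1_B, 2_C, 4_A, 4_D, 4_E]
Equal keys:
  value 4: originally 4_A, 4_D, 4_E; after sorting 4_A, 4_D, 4_E -> order preserved
All equal keys kept their original relative order. Merge Sort is stable: when the heads of the two halves are equal the merge takes from the left half first.
Answer: Stable


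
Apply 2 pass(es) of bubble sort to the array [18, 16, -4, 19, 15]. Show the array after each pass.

After pass 1: [16, -4, 18, 15, 19] (3 swaps)
After pass 2: [-4, 16, 15, 18, 19] (2 swaps)
Total swaps: 5


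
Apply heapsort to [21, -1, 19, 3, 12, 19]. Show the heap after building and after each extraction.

Build heap: [21, 12, 19, 3, -1, 19]
Extract 21: [19, 12, 19, 3, -1, 21]
Extract 19: [19, 12, -1, 3, 19, 21]
Extract 19: [12, 3, -1, 19, 19, 21]
Extract 12: [3, -1, 12, 19, 19, 21]
Extract 3: [-1, 3, 12, 19, 19, 21]


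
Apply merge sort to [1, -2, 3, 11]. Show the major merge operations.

Divide and conquer:
  Merge [1] + [-2] -> [-2, 1]
  Merge [3] + [11] -> [3, 11]
  Merge [-2, 1] + [3, 11] -> [-2, 1, 3, 11]


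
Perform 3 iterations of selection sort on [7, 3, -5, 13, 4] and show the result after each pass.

Pass 1: Select minimum -5 at index 2, swap -> [-5, 3, 7, 13, 4]
Pass 2: Select minimum 3 at index 1, swap -> [-5, 3, 7, 13, 4]
Pass 3: Select minimum 4 at index 4, swap -> [-5, 3, 4, 13, 7]


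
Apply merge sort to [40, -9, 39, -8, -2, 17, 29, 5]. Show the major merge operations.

Divide and conquer:
  Merge [40] + [-9] -> [-9, 40]
  Merge [39] + [-8] -> [-8, 39]
  Merge [-9, 40] + [-8, 39] -> [-9, -8, 39, 40]
  Merge [-2] + [17] -> [-2, 17]
  Merge [29] + [5] -> [5, 29]
  Merge [-2, 17] + [5, 29] -> [-2, 5, 17, 29]
  Merge [-9, -8, 39, 40] + [-2, 5, 17, 29] -> [-9, -8, -2, 5, 17, 29, 39, 40]


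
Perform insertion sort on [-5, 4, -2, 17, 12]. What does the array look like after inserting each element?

First element -5 is already 'sorted'
Insert 4: shifted 0 elements -> [-5, 4, -2, 17, 12]
Insert -2: shifted 1 elements -> [-5, -2, 4, 17, 12]
Insert 17: shifted 0 elements -> [-5, -2, 4, 17, 12]
Insert 12: shifted 1 elements -> [-5, -2, 4, 12, 17]


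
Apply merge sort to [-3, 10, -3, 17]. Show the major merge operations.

Divide and conquer:
  Merge [-3] + [10] -> [-3, 10]
  Merge [-3] + [17] -> [-3, 17]
  Merge [-3, 10] + [-3, 17] -> [-3, -3, 10, 17]


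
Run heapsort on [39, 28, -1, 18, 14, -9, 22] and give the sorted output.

Build heap: [39, 28, 22, 18, 14, -9, -1]
Extract 39: [28, 18, 22, -1, 14, -9, 39]
Extract 28: [22, 18, -9, -1, 14, 28, 39]
Extract 22: [18, 14, -9, -1, 22, 28, 39]
Extract 18: [14, -1, -9, 18, 22, 28, 39]
Extract 14: [-1, -9, 14, 18, 22, 28, 39]
Extract -1: [-9, -1, 14, 18, 22, 28, 39]


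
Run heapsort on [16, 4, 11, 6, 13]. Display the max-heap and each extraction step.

Build heap: [16, 13, 11, 6, 4]
Extract 16: [13, 6, 11, 4, 16]
Extract 13: [11, 6, 4, 13, 16]
Extract 11: [6, 4, 11, 13, 16]
Extract 6: [4, 6, 11, 13, 16]


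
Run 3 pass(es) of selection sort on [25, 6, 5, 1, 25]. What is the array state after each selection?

Pass 1: Select minimum 1 at index 3, swap -> [1, 6, 5, 25, 25]
Pass 2: Select minimum 5 at index 2, swap -> [1, 5, 6, 25, 25]
Pass 3: Select minimum 6 at index 2, swap -> [1, 5, 6, 25, 25]


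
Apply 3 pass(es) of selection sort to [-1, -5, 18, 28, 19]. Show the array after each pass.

Pass 1: Select minimum -5 at index 1, swap -> [-5, -1, 18, 28, 19]
Pass 2: Select minimum -1 at index 1, swap -> [-5, -1, 18, 28, 19]
Pass 3: Select minimum 18 at index 2, swap -> [-5, -1, 18, 28, 19]


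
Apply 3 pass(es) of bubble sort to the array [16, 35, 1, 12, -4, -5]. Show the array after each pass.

After pass 1: [16, 1, 12, -4, -5, 35] (4 swaps)
After pass 2: [1, 12, -4, -5, 16, 35] (4 swaps)
After pass 3: [1, -4, -5, 12, 16, 35] (2 swaps)
Total swaps: 10


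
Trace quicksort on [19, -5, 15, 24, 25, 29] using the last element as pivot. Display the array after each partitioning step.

Partition 1: pivot=29 at index 5 -> [19, -5, 15, 24, 25, 29]
Partition 2: pivot=25 at index 4 -> [19, -5, 15, 24, 25, 29]
Partition 3: pivot=24 at index 3 -> [19, -5, 15, 24, 25, 29]
Partition 4: pivot=15 at index 1 -> [-5, 15, 19, 24, 25, 29]


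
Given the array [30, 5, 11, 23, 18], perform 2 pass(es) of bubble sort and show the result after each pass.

After pass 1: [5, 11, 23, 18, 30] (4 swaps)
After pass 2: [5, 11, 18, 23, 30] (1 swaps)
Total swaps: 5


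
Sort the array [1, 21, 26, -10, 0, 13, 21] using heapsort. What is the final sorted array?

Build heap: [26, 21, 21, -10, 0, 13, 1]
Extract 26: [21, 1, 21, -10, 0, 13, 26]
Extract 21: [21, 1, 13, -10, 0, 21, 26]
Extract 21: [13, 1, 0, -10, 21, 21, 26]
Extract 13: [1, -10, 0, 13, 21, 21, 26]
Extract 1: [0, -10, 1, 13, 21, 21, 26]
Extract 0: [-10, 0, 1, 13, 21, 21, 26]


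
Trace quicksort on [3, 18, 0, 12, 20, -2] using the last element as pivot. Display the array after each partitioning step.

Partition 1: pivot=-2 at index 0 -> [-2, 18, 0, 12, 20, 3]
Partition 2: pivot=3 at index 2 -> [-2, 0, 3, 12, 20, 18]
Partition 3: pivot=18 at index 4 -> [-2, 0, 3, 12, 18, 20]


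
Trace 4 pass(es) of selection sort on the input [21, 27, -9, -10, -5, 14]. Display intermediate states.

Pass 1: Select minimum -10 at index 3, swap -> [-10, 27, -9, 21, -5, 14]
Pass 2: Select minimum -9 at index 2, swap -> [-10, -9, 27, 21, -5, 14]
Pass 3: Select minimum -5 at index 4, swap -> [-10, -9, -5, 21, 27, 14]
Pass 4: Select minimum 14 at index 5, swap -> [-10, -9, -5, 14, 27, 21]


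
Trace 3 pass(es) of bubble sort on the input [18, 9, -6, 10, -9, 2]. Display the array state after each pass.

After pass 1: [9, -6, 10, -9, 2, 18] (5 swaps)
After pass 2: [-6, 9, -9, 2, 10, 18] (3 swaps)
After pass 3: [-6, -9, 2, 9, 10, 18] (2 swaps)
Total swaps: 10


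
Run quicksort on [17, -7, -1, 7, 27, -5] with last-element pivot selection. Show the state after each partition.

Partition 1: pivot=-5 at index 1 -> [-7, -5, -1, 7, 27, 17]
Partition 2: pivot=17 at index 4 -> [-7, -5, -1, 7, 17, 27]
Partition 3: pivot=7 at index 3 -> [-7, -5, -1, 7, 17, 27]


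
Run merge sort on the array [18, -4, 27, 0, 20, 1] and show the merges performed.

Divide and conquer:
  Merge [-4] + [27] -> [-4, 27]
  Merge [18] + [-4, 27] -> [-4, 18, 27]
  Merge [20] + [1] -> [1, 20]
  Merge [0] + [1, 20] -> [0, 1, 20]
  Merge [-4, 18, 27] + [0, 1, 20] -> [-4, 0, 1, 18, 20, 27]


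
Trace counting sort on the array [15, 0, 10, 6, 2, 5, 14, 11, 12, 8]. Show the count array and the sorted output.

Count array: [1, 0, 1, 0, 0, 1, 1, 0, 1, 0, 1, 1, 1, 0, 1, 1]
(count[i] = number of elements equal to i)
Cumulative count: [1, 1, 2, 2, 2, 3, 4, 4, 5, 5, 6, 7, 8, 8, 9, 10]
Sorted: [0, 2, 5, 6, 8, 10, 11, 12, 14, 15]


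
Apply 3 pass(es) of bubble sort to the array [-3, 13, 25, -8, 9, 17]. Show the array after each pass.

After pass 1: [-3, 13, -8, 9, 17, 25] (3 swaps)
After pass 2: [-3, -8, 9, 13, 17, 25] (2 swaps)
After pass 3: [-8, -3, 9, 13, 17, 25] (1 swaps)
Total swaps: 6


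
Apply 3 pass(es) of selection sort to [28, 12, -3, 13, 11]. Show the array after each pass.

Pass 1: Select minimum -3 at index 2, swap -> [-3, 12, 28, 13, 11]
Pass 2: Select minimum 11 at index 4, swap -> [-3, 11, 28, 13, 12]
Pass 3: Select minimum 12 at index 4, swap -> [-3, 11, 12, 13, 28]
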